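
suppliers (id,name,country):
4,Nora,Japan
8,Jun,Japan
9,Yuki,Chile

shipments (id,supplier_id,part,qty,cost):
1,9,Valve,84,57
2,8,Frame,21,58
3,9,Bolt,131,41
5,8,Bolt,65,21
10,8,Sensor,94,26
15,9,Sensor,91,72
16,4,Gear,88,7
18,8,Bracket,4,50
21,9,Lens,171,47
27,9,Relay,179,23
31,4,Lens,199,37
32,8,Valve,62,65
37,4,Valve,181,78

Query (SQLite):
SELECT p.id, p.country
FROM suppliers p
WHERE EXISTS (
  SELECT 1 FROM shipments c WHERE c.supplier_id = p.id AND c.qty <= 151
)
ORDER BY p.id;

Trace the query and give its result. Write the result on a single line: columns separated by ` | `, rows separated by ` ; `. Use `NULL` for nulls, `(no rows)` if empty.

For each suppliers row, check whether any shipments with matching supplier_id has qty <= 151.
Keep rows where that is true.

4 | Japan ; 8 | Japan ; 9 | Chile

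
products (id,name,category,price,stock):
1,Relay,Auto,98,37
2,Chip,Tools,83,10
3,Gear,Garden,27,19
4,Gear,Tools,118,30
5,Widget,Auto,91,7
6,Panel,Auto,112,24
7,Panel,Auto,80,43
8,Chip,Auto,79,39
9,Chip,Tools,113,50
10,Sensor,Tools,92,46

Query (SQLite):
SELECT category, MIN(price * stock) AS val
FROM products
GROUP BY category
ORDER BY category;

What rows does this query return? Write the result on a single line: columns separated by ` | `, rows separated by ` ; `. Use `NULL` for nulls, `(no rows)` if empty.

For each row compute price * stock.
Group by category; take MIN of the expression per group.
  Auto: ids {1, 5, 6, 7, 8} → MIN(price * stock)=637
  Garden: ids {3} → MIN(price * stock)=513
  Tools: ids {2, 4, 9, 10} → MIN(price * stock)=830

Auto | 637 ; Garden | 513 ; Tools | 830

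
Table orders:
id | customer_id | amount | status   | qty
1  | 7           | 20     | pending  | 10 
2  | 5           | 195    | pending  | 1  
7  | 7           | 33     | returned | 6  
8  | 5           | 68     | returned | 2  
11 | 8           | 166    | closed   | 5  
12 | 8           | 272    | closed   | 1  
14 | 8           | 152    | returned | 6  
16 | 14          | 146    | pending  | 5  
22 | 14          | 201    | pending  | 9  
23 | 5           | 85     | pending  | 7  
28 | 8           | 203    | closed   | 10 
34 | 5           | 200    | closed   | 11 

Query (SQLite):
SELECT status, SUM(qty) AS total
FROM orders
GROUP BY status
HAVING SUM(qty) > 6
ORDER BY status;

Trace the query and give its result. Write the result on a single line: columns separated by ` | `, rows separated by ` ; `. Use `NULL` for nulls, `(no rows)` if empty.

Partition orders by status; compute SUM(qty) within each group.
HAVING: keep groups where SUM(qty) > 6.
  closed: ids {11, 12, 28, 34} → SUM(qty)=27
  pending: ids {1, 2, 16, 22, 23} → SUM(qty)=32
  returned: ids {7, 8, 14} → SUM(qty)=14

closed | 27 ; pending | 32 ; returned | 14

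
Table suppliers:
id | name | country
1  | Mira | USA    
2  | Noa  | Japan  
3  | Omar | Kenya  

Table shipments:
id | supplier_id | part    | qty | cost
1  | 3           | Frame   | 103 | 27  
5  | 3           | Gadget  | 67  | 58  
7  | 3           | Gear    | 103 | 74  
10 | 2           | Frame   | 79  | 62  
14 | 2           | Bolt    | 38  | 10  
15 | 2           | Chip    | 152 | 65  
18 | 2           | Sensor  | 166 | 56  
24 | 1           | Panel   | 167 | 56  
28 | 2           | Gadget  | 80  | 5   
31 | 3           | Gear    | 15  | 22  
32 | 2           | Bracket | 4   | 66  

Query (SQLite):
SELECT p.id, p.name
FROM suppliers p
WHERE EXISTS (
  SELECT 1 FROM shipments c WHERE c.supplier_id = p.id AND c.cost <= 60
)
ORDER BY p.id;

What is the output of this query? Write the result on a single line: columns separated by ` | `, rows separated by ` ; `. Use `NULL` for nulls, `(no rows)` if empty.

1 | Mira ; 2 | Noa ; 3 | Omar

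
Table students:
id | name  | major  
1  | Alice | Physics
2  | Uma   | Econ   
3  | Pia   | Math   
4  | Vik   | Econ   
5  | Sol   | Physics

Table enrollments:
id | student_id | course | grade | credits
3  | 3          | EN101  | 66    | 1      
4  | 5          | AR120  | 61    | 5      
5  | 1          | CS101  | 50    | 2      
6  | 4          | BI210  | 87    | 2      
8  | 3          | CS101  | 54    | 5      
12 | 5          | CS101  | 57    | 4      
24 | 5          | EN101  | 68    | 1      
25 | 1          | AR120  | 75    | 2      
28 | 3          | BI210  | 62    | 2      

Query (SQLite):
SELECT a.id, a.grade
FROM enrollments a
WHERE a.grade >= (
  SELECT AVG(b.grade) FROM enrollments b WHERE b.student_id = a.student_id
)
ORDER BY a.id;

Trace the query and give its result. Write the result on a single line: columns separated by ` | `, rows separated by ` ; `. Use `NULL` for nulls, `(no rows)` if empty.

For each enrollments row a, compute AVG(grade) over rows sharing a.student_id.
Keep row a if a.grade >= that per-group AVG.
  student_id=1: AVG(grade) = 62.5
  student_id=3: AVG(grade) = 60.666667
  student_id=4: AVG(grade) = 87.0
  student_id=5: AVG(grade) = 62.0

3 | 66 ; 6 | 87 ; 24 | 68 ; 25 | 75 ; 28 | 62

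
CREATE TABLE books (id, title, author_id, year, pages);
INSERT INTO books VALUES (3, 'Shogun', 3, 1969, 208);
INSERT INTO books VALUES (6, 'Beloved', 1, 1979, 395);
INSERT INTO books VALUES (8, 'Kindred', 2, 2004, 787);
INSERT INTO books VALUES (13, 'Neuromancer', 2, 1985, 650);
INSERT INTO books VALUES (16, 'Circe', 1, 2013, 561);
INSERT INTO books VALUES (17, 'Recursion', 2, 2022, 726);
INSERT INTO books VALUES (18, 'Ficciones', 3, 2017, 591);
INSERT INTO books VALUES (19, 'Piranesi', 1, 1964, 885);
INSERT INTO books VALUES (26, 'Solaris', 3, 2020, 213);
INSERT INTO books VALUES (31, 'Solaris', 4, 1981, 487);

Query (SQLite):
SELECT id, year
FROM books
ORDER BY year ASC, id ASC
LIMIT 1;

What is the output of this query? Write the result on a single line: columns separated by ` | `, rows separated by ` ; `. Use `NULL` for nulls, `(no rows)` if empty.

19 | 1964

Sort by year asc, tiebreak id asc: (1964, id=19), (1969, id=3), (1979, id=6), (1981, id=31) …. Take first 1.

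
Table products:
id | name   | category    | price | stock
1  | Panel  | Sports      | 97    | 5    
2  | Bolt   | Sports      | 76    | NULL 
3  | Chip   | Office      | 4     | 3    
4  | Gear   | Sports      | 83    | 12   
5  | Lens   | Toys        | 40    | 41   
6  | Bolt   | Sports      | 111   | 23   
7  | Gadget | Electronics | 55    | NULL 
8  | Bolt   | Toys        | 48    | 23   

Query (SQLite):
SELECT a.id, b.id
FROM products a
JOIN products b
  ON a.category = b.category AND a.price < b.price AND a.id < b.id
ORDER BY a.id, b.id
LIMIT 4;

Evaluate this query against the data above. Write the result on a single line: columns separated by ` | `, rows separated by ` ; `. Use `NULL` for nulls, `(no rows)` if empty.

Pairs (a,b) with same category, a.price < b.price, a.id < b.id.
category groups: Electronics:{7} Office:{3} Sports:{1,2,4,6} Toys:{5,8}
Ordered by (a.id, b.id); first 4.

1 | 6 ; 2 | 4 ; 2 | 6 ; 4 | 6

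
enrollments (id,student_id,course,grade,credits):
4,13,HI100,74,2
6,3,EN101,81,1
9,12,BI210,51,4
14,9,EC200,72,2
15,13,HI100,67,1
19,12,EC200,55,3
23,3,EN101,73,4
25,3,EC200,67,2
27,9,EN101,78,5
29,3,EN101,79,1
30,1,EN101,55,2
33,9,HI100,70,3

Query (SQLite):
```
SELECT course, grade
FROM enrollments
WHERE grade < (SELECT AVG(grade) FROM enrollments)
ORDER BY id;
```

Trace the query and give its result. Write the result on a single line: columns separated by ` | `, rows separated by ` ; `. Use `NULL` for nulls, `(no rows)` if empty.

Scalar subquery: AVG(grade) over all enrollments rows = 68.5.
Keep rows where grade < that value.

BI210 | 51 ; HI100 | 67 ; EC200 | 55 ; EC200 | 67 ; EN101 | 55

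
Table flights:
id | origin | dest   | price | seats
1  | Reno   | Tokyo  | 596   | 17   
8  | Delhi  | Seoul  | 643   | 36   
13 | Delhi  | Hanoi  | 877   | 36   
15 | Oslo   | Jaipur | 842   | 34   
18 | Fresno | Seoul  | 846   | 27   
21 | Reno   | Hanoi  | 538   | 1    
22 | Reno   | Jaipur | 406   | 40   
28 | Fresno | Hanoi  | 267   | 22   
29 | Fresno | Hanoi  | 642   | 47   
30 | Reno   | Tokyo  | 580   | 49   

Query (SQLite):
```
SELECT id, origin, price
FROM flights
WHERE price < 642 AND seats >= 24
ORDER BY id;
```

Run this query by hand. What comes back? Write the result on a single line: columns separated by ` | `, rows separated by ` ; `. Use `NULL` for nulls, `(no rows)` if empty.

price < 642: ids {1, 21, 22, 28, 30}
seats >= 24: ids {8, 13, 15, 18, 22, 29, 30}
Combine with AND.

22 | Reno | 406 ; 30 | Reno | 580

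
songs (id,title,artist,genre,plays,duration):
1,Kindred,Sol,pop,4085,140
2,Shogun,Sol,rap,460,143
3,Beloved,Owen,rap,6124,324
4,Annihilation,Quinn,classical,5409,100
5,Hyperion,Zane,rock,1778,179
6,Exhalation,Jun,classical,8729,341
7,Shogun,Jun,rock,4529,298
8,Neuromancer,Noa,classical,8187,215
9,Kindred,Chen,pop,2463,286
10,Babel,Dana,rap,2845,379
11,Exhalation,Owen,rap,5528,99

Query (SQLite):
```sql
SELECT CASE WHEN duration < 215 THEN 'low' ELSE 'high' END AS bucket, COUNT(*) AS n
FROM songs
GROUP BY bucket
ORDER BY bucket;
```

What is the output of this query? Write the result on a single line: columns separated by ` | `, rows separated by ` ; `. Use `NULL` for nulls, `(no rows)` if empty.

high | 6 ; low | 5

Bucket rows by duration < 215 → 'low' else 'high'; count each bucket.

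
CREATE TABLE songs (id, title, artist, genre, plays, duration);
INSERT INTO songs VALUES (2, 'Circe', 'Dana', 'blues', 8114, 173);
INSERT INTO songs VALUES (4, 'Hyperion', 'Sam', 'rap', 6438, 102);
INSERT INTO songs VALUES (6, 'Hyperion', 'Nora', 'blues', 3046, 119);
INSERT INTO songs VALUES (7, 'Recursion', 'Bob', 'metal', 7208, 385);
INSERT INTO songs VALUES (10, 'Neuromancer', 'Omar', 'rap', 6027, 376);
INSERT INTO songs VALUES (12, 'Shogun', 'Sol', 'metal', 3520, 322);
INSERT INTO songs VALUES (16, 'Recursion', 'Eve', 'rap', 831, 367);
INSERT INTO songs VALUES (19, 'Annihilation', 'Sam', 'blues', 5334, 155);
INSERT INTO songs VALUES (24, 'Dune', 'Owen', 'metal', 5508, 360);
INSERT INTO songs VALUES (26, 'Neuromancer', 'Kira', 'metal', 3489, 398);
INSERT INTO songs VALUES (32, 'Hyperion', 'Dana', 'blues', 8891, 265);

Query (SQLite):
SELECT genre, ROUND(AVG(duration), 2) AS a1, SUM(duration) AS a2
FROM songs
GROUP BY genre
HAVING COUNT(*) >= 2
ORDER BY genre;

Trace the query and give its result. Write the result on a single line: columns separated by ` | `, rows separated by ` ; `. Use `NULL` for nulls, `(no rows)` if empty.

blues | 178 | 712 ; metal | 366.25 | 1465 ; rap | 281.67 | 845

Group songs by genre.
Per group compute: ROUND(AVG(duration), 2), SUM(duration).
HAVING: drop groups with fewer than 2 rows.
  blues: ids {2, 6, 19, 32} → ROUND(AVG(duration), 2)=178, SUM(duration)=712
  metal: ids {7, 12, 24, 26} → ROUND(AVG(duration), 2)=366.25, SUM(duration)=1465
  rap: ids {4, 10, 16} → ROUND(AVG(duration), 2)=281.67, SUM(duration)=845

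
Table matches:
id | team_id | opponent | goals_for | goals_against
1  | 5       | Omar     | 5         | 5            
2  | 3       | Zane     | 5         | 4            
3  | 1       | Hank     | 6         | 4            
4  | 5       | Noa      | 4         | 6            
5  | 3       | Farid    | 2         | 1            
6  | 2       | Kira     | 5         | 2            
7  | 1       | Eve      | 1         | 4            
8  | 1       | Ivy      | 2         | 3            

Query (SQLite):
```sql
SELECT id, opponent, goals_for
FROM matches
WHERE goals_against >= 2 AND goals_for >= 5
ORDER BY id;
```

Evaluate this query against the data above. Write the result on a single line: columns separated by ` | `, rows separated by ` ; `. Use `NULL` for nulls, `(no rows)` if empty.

goals_against >= 2: ids {1, 2, 3, 4, 6, 7, 8}
goals_for >= 5: ids {1, 2, 3, 6}
Combine with AND.

1 | Omar | 5 ; 2 | Zane | 5 ; 3 | Hank | 6 ; 6 | Kira | 5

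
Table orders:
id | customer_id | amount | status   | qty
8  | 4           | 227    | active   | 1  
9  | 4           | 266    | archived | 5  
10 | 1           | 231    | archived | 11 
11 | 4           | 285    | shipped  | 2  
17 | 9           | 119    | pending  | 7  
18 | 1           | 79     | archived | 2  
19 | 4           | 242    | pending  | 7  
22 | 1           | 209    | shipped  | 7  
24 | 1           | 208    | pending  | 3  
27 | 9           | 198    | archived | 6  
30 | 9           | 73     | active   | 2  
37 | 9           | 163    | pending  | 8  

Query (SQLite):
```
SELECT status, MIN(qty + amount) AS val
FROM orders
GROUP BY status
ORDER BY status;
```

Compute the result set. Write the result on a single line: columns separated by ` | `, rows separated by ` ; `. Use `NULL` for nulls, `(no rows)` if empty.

active | 75 ; archived | 81 ; pending | 126 ; shipped | 216

For each row compute qty + amount.
Group by status; take MIN of the expression per group.
  active: ids {8, 30} → MIN(qty + amount)=75
  archived: ids {9, 10, 18, 27} → MIN(qty + amount)=81
  pending: ids {17, 19, 24, 37} → MIN(qty + amount)=126
  shipped: ids {11, 22} → MIN(qty + amount)=216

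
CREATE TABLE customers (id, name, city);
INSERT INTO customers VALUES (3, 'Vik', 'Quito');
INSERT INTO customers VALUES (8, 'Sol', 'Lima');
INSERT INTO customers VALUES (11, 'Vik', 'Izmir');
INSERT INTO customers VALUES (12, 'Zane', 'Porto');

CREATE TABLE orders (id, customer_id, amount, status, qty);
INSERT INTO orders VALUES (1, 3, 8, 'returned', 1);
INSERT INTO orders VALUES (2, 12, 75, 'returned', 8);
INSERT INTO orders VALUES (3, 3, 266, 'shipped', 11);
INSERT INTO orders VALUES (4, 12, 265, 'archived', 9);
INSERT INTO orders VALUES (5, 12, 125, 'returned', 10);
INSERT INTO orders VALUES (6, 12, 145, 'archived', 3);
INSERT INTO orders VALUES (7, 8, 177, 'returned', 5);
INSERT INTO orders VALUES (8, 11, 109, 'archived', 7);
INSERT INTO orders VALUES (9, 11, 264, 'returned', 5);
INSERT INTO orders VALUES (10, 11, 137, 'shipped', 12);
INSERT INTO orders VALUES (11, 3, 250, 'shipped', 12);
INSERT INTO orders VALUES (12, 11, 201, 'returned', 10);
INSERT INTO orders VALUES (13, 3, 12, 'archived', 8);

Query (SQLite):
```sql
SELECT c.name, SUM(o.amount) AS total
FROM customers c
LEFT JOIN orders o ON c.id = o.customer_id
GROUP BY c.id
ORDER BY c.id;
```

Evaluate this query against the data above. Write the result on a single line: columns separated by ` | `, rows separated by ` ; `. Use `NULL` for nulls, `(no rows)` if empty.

Vik | 536 ; Sol | 177 ; Vik | 711 ; Zane | 610

LEFT JOIN keeps every customers row; unmatched ones get NULL for orders columns.
Group by customers.id and compute SUM(o.amount). SUM over an all-NULL group is NULL.
  3: ids {1, 3, 11, 13} → SUM(o.amount)=536
  8: ids {7} → SUM(o.amount)=177
  11: ids {8, 9, 10, 12} → SUM(o.amount)=711
  12: ids {2, 4, 5, 6} → SUM(o.amount)=610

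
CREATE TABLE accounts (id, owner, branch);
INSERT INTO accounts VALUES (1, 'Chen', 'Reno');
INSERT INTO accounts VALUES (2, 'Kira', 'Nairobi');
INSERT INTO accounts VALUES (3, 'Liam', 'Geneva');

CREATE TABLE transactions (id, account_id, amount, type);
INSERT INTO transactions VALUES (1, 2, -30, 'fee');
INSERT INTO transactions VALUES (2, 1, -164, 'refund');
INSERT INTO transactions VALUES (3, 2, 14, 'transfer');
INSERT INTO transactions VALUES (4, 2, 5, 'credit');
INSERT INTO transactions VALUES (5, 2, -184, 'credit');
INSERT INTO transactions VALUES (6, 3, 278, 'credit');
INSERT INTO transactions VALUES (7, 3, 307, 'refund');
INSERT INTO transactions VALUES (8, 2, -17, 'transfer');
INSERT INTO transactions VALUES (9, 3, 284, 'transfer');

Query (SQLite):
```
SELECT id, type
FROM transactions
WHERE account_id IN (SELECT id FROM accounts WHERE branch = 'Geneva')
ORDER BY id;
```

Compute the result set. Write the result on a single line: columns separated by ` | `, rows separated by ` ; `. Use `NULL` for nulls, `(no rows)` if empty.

Inner query: accounts.id where branch = 'Geneva'.
Outer: keep transactions rows whose account_id is in that set.
Inner query → {3}

6 | credit ; 7 | refund ; 9 | transfer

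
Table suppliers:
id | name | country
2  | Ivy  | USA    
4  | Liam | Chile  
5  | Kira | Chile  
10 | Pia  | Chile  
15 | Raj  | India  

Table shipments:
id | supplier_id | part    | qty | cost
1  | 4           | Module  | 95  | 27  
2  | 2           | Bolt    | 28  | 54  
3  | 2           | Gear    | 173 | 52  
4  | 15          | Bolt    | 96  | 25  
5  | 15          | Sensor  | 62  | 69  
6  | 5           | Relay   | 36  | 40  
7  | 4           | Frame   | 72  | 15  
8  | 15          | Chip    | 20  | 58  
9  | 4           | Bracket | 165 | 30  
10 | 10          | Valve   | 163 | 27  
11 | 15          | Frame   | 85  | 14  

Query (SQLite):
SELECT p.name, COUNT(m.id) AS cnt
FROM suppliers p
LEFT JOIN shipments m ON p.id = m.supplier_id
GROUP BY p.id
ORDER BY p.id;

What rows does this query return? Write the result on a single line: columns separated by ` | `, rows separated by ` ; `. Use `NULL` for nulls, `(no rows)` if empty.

LEFT JOIN keeps every suppliers row; unmatched ones get NULL for shipments columns.
Group by suppliers.id and compute COUNT(m.id). COUNT(col) of an all-NULL group is 0.
  2: ids {2, 3} → COUNT(m.id)=2
  4: ids {1, 7, 9} → COUNT(m.id)=3
  5: ids {6} → COUNT(m.id)=1
  10: ids {10} → COUNT(m.id)=1
  15: ids {4, 5, 8, 11} → COUNT(m.id)=4

Ivy | 2 ; Liam | 3 ; Kira | 1 ; Pia | 1 ; Raj | 4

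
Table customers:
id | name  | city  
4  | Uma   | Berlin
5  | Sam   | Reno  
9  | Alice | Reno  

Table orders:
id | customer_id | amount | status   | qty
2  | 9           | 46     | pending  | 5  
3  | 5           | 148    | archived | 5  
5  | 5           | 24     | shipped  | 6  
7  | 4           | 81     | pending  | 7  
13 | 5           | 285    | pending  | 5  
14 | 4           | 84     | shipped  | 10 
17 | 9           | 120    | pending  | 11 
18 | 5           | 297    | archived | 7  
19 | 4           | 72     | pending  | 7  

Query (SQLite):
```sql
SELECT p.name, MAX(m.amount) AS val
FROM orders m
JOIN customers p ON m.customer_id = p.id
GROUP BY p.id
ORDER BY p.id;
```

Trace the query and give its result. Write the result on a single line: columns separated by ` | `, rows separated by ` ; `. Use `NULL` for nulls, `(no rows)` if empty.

Uma | 84 ; Sam | 297 ; Alice | 120

Join each orders row to its customers via customer_id.
Group joined rows by customers.id; compute MAX(m.amount) per group.
  4: ids {7, 14, 19} → MAX(m.amount)=84
  5: ids {3, 5, 13, 18} → MAX(m.amount)=297
  9: ids {2, 17} → MAX(m.amount)=120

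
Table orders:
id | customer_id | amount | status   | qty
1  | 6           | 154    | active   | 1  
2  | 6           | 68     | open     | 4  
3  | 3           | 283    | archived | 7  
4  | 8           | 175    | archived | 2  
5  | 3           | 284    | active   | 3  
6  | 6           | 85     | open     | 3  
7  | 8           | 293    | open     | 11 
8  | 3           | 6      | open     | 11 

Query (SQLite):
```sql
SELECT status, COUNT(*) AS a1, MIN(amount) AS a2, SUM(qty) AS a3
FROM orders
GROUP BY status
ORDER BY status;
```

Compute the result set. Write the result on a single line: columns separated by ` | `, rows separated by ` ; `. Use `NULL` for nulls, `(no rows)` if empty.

active | 2 | 154 | 4 ; archived | 2 | 175 | 9 ; open | 4 | 6 | 29

Group orders by status.
Per group compute: COUNT(*), MIN(amount), SUM(qty).
  active: ids {1, 5} → COUNT(*)=2, MIN(amount)=154, SUM(qty)=4
  archived: ids {3, 4} → COUNT(*)=2, MIN(amount)=175, SUM(qty)=9
  open: ids {2, 6, 7, 8} → COUNT(*)=4, MIN(amount)=6, SUM(qty)=29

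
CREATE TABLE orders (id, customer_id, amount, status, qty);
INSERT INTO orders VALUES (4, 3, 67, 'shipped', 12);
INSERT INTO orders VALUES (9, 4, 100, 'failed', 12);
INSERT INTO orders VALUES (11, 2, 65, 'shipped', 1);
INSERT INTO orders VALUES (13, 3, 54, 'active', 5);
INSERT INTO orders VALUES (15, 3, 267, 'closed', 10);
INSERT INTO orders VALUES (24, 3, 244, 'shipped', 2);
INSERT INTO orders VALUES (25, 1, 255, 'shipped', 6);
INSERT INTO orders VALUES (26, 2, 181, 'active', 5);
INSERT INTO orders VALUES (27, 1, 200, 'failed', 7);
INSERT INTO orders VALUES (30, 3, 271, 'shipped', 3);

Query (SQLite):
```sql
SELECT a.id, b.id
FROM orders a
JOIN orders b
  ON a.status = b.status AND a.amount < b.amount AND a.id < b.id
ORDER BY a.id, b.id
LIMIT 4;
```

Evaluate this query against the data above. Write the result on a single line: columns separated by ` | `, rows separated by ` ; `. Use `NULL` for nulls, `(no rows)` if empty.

4 | 24 ; 4 | 25 ; 4 | 30 ; 9 | 27

Pairs (a,b) with same status, a.amount < b.amount, a.id < b.id.
status groups: active:{13,26} closed:{15} failed:{9,27} shipped:{4,11,24,25,30}
Ordered by (a.id, b.id); first 4.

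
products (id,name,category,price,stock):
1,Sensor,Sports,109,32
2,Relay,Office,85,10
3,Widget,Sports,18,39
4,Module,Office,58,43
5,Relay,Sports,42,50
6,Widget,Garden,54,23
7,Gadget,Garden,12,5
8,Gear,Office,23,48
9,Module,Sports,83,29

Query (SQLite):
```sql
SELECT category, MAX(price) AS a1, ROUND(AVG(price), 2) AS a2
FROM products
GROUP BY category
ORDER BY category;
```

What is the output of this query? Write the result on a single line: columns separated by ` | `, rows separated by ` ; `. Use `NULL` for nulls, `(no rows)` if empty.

Group products by category.
Per group compute: MAX(price), ROUND(AVG(price), 2).
  Garden: ids {6, 7} → MAX(price)=54, ROUND(AVG(price), 2)=33
  Office: ids {2, 4, 8} → MAX(price)=85, ROUND(AVG(price), 2)=55.33
  Sports: ids {1, 3, 5, 9} → MAX(price)=109, ROUND(AVG(price), 2)=63

Garden | 54 | 33 ; Office | 85 | 55.33 ; Sports | 109 | 63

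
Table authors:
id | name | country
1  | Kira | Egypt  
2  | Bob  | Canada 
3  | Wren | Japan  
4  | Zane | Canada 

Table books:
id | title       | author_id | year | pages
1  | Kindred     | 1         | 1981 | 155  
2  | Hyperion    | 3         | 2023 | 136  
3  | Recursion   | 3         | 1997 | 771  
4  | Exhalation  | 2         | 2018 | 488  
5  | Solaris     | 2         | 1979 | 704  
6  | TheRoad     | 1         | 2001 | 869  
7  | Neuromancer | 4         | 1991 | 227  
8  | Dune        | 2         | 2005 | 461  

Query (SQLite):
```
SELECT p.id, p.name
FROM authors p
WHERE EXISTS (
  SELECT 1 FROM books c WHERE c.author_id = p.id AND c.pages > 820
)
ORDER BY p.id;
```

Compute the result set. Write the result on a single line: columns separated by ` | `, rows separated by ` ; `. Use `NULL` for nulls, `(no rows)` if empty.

1 | Kira

For each authors row, check whether any books with matching author_id has pages > 820.
Keep rows where that is true.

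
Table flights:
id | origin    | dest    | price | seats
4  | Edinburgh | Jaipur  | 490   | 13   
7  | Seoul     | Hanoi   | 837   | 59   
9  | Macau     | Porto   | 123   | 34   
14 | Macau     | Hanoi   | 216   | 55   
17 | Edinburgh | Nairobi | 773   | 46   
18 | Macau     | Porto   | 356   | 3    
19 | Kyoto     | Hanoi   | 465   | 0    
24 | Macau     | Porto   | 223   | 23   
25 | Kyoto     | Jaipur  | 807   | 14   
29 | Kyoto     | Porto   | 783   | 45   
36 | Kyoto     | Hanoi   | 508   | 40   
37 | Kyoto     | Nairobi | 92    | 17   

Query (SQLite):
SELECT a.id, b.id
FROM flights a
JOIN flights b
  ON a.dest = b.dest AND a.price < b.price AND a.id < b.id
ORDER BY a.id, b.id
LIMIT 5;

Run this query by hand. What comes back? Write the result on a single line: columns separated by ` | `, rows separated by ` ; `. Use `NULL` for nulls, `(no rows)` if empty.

4 | 25 ; 9 | 18 ; 9 | 24 ; 9 | 29 ; 14 | 19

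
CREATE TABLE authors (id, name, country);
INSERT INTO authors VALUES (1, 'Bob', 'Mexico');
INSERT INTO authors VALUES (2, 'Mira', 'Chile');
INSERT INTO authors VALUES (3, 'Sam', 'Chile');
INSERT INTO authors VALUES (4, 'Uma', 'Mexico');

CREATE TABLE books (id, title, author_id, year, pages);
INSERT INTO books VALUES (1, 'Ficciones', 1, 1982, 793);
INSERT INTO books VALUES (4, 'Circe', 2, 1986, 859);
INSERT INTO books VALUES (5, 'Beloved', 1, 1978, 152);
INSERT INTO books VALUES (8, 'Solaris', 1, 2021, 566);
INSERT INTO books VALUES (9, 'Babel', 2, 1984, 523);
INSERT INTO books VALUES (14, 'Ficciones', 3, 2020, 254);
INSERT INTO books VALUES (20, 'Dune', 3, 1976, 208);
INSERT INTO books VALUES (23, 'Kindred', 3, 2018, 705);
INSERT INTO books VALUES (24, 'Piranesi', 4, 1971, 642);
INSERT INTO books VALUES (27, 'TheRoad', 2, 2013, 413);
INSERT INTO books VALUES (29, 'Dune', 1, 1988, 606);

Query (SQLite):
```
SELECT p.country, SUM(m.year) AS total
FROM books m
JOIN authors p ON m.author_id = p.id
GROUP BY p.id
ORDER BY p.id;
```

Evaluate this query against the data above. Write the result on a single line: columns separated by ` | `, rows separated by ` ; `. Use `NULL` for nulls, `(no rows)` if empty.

Mexico | 7969 ; Chile | 5983 ; Chile | 6014 ; Mexico | 1971

Join each books row to its authors via author_id.
Group joined rows by authors.id; compute SUM(m.year) per group.
  1: ids {1, 5, 8, 29} → SUM(m.year)=7969
  2: ids {4, 9, 27} → SUM(m.year)=5983
  3: ids {14, 20, 23} → SUM(m.year)=6014
  4: ids {24} → SUM(m.year)=1971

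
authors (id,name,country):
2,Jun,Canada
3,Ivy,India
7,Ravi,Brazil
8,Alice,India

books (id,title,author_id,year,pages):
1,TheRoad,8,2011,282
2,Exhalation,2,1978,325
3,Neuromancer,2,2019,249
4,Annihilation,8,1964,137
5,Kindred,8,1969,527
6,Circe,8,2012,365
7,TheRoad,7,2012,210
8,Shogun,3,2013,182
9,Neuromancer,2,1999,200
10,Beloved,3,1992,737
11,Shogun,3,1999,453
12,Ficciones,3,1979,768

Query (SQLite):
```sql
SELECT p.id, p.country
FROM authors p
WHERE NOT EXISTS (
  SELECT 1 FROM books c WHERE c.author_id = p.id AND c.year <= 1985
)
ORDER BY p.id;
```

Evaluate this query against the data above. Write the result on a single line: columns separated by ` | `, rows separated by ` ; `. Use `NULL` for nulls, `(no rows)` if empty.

7 | Brazil

For each authors row, check whether any books with matching author_id has year <= 1985.
Keep rows where that is false.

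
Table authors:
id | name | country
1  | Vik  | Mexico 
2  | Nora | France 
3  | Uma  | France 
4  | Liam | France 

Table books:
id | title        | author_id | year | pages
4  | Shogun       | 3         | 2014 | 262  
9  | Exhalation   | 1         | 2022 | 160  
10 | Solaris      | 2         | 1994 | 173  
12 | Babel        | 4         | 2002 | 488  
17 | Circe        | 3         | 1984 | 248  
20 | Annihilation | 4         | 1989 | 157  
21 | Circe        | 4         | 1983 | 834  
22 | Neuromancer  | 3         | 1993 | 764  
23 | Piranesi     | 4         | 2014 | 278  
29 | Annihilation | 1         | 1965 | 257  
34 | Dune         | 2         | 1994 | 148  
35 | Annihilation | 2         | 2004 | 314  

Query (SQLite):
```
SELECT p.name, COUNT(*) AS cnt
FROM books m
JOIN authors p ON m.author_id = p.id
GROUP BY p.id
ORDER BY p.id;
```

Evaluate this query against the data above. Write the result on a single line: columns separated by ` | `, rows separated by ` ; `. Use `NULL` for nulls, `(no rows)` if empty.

Vik | 2 ; Nora | 3 ; Uma | 3 ; Liam | 4

Join each books row to its authors via author_id.
Group joined rows by authors.id; compute COUNT(*) per group.
  1: ids {9, 29} → COUNT(*)=2
  2: ids {10, 34, 35} → COUNT(*)=3
  3: ids {4, 17, 22} → COUNT(*)=3
  4: ids {12, 20, 21, 23} → COUNT(*)=4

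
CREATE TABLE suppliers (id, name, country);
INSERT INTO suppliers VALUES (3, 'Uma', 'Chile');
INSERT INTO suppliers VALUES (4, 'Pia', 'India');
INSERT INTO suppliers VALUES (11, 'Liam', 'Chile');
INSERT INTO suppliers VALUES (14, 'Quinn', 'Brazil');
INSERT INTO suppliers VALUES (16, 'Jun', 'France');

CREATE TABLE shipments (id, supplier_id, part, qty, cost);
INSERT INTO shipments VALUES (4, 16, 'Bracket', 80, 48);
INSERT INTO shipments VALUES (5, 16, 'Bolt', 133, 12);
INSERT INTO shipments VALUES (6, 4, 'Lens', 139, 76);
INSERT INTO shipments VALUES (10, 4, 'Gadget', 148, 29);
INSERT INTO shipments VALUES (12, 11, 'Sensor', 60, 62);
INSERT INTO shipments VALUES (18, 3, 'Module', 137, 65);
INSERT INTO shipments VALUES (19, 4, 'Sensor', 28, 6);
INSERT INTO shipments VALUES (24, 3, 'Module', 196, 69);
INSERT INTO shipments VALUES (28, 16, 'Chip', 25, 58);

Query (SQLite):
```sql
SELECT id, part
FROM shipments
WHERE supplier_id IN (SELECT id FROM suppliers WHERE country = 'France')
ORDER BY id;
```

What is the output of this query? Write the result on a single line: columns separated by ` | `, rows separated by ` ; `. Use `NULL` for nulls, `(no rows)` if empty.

Inner query: suppliers.id where country = 'France'.
Outer: keep shipments rows whose supplier_id is in that set.
Inner query → {16}

4 | Bracket ; 5 | Bolt ; 28 | Chip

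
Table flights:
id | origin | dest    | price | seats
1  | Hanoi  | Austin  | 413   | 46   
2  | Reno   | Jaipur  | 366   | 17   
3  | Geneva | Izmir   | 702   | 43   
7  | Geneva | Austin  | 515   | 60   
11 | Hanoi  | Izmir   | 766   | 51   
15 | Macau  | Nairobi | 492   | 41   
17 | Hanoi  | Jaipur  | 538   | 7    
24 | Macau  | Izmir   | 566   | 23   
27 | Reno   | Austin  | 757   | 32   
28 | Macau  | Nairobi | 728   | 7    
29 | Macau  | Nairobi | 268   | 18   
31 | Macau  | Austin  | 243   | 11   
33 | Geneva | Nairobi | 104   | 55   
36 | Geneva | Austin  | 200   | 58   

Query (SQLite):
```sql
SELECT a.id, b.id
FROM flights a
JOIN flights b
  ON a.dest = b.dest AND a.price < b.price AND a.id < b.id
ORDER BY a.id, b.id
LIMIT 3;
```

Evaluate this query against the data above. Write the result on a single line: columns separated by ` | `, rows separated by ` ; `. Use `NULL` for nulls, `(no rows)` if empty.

1 | 7 ; 1 | 27 ; 2 | 17

Pairs (a,b) with same dest, a.price < b.price, a.id < b.id.
dest groups: Austin:{1,7,27,31,36} Izmir:{3,11,24} Jaipur:{2,17} Nairobi:{15,28,29,33}
Ordered by (a.id, b.id); first 3.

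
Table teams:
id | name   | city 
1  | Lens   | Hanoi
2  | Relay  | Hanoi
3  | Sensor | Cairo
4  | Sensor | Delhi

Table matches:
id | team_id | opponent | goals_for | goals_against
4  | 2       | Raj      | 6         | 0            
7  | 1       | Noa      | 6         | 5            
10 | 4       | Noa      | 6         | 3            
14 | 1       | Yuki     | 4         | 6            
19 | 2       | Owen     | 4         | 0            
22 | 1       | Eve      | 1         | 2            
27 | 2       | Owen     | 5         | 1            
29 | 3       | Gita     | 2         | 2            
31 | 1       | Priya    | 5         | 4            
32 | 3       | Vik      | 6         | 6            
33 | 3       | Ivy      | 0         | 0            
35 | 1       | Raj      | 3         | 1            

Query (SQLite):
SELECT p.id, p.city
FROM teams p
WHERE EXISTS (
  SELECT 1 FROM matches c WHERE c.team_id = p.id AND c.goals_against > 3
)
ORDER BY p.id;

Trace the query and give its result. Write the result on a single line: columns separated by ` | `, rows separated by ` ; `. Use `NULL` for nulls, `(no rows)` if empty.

1 | Hanoi ; 3 | Cairo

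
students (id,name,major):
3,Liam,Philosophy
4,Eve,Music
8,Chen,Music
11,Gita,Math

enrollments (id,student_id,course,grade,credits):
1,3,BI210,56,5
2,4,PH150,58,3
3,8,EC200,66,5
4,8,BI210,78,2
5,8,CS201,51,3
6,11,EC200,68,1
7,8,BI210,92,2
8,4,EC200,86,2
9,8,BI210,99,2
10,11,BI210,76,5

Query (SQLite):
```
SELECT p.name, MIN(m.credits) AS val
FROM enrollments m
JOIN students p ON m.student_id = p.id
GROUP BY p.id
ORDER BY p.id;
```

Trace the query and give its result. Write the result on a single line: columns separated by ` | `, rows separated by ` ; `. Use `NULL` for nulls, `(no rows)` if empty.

Join each enrollments row to its students via student_id.
Group joined rows by students.id; compute MIN(m.credits) per group.
  3: ids {1} → MIN(m.credits)=5
  4: ids {2, 8} → MIN(m.credits)=2
  8: ids {3, 4, 5, 7, 9} → MIN(m.credits)=2
  11: ids {6, 10} → MIN(m.credits)=1

Liam | 5 ; Eve | 2 ; Chen | 2 ; Gita | 1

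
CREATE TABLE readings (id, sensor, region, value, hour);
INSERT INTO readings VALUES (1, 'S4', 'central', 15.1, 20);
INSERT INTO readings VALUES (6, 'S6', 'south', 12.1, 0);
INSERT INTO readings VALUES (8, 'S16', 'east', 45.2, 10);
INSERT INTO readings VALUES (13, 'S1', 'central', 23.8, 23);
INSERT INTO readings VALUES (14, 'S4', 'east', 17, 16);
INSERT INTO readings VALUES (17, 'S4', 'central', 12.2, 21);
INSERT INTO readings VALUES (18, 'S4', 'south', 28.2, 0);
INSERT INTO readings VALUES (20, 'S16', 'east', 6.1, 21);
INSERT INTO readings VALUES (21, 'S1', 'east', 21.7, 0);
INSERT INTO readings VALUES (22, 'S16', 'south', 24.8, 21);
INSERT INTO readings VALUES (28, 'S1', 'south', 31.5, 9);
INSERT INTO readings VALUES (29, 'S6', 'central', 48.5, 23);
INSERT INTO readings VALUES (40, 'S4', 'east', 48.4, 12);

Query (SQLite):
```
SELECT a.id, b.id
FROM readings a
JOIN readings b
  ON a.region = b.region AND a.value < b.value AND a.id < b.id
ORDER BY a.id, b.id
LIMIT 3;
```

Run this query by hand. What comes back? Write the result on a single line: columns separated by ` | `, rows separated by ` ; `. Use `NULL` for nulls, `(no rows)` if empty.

1 | 13 ; 1 | 29 ; 6 | 18

Pairs (a,b) with same region, a.value < b.value, a.id < b.id.
region groups: central:{1,13,17,29} east:{8,14,20,21,40} south:{6,18,22,28}
Ordered by (a.id, b.id); first 3.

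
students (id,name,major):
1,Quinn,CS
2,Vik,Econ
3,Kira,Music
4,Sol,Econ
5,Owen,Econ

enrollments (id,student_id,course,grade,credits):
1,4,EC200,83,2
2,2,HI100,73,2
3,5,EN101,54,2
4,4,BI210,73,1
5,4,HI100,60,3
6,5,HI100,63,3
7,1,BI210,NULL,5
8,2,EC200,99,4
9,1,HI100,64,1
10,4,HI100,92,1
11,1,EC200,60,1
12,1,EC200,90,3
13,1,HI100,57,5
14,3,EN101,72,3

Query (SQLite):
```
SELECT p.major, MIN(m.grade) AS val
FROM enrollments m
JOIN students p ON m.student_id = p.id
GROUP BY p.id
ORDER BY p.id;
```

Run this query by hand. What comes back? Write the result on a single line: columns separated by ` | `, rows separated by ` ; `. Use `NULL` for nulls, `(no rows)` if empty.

Join each enrollments row to its students via student_id.
Group joined rows by students.id; compute MIN(m.grade) per group.
  1: ids {7, 9, 11, 12, 13} → MIN(m.grade)=57
  2: ids {2, 8} → MIN(m.grade)=73
  3: ids {14} → MIN(m.grade)=72
  4: ids {1, 4, 5, 10} → MIN(m.grade)=60
  5: ids {3, 6} → MIN(m.grade)=54

CS | 57 ; Econ | 73 ; Music | 72 ; Econ | 60 ; Econ | 54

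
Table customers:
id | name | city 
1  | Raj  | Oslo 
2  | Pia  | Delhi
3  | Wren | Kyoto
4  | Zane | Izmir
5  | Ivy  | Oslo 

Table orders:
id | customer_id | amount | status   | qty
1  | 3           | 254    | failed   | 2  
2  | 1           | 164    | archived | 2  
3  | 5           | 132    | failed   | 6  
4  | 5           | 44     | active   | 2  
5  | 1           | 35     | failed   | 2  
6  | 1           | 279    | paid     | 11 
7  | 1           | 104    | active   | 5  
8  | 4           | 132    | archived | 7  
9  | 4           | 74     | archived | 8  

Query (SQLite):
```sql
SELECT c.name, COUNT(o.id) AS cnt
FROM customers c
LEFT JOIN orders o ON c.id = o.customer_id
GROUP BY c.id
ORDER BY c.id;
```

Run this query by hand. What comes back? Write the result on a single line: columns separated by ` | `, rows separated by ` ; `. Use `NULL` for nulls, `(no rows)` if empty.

Raj | 4 ; Pia | 0 ; Wren | 1 ; Zane | 2 ; Ivy | 2

LEFT JOIN keeps every customers row; unmatched ones get NULL for orders columns.
Group by customers.id and compute COUNT(o.id). COUNT(col) of an all-NULL group is 0.
  1: ids {2, 5, 6, 7} → COUNT(o.id)=4
  2: ids {—} → COUNT(o.id)=0
  3: ids {1} → COUNT(o.id)=1
  4: ids {8, 9} → COUNT(o.id)=2
  5: ids {3, 4} → COUNT(o.id)=2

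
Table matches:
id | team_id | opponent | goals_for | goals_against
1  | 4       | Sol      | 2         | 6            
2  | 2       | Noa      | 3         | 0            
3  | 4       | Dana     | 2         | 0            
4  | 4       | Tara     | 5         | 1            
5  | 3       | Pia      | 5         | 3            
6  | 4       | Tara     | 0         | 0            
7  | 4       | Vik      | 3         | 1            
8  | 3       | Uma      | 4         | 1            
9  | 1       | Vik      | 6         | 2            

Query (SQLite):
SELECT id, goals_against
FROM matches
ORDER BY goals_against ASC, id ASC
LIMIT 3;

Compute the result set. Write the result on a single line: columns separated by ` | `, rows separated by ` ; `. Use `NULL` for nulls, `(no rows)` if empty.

2 | 0 ; 3 | 0 ; 6 | 0

Sort by goals_against asc, tiebreak id asc: (0, id=2), (0, id=3), (0, id=6), (1, id=4), (1, id=7), (1, id=8) …. Take first 3.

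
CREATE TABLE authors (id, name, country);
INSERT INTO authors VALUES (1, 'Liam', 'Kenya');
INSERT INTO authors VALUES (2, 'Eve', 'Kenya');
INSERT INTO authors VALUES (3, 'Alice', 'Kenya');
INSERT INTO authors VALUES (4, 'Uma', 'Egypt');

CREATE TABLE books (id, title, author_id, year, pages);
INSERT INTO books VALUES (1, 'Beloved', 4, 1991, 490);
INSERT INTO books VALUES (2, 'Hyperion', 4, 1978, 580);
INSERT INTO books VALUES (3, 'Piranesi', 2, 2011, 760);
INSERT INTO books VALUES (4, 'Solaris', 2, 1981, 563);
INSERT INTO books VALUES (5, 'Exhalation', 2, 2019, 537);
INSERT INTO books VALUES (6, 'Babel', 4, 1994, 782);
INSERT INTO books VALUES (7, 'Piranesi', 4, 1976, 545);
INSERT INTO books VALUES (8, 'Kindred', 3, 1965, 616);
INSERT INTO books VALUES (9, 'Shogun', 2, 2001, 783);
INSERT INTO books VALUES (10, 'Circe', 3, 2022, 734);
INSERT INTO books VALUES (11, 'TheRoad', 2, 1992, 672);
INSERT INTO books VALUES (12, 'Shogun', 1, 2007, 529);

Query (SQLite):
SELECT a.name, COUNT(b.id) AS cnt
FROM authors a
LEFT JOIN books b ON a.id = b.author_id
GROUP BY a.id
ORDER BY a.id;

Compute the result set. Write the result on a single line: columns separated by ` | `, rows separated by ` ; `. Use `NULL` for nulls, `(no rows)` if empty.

Liam | 1 ; Eve | 5 ; Alice | 2 ; Uma | 4

LEFT JOIN keeps every authors row; unmatched ones get NULL for books columns.
Group by authors.id and compute COUNT(b.id). COUNT(col) of an all-NULL group is 0.
  1: ids {12} → COUNT(b.id)=1
  2: ids {3, 4, 5, 9, 11} → COUNT(b.id)=5
  3: ids {8, 10} → COUNT(b.id)=2
  4: ids {1, 2, 6, 7} → COUNT(b.id)=4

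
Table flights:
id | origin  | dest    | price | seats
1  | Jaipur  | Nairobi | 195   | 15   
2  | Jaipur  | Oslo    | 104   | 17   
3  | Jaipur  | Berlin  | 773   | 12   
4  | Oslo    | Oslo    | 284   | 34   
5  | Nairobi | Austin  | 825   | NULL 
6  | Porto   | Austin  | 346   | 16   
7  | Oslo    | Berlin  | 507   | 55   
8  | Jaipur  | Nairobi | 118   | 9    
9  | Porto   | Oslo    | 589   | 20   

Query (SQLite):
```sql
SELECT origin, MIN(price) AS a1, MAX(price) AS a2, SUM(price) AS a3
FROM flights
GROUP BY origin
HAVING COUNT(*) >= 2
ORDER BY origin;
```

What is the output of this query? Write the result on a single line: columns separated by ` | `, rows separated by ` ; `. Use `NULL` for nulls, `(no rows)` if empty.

Jaipur | 104 | 773 | 1190 ; Oslo | 284 | 507 | 791 ; Porto | 346 | 589 | 935

Group flights by origin.
Per group compute: MIN(price), MAX(price), SUM(price).
HAVING: drop groups with fewer than 2 rows.
  Jaipur: ids {1, 2, 3, 8} → MIN(price)=104, MAX(price)=773, SUM(price)=1190
  Nairobi: ids {5} → MIN(price)=825, MAX(price)=825, SUM(price)=825
  Oslo: ids {4, 7} → MIN(price)=284, MAX(price)=507, SUM(price)=791
  Porto: ids {6, 9} → MIN(price)=346, MAX(price)=589, SUM(price)=935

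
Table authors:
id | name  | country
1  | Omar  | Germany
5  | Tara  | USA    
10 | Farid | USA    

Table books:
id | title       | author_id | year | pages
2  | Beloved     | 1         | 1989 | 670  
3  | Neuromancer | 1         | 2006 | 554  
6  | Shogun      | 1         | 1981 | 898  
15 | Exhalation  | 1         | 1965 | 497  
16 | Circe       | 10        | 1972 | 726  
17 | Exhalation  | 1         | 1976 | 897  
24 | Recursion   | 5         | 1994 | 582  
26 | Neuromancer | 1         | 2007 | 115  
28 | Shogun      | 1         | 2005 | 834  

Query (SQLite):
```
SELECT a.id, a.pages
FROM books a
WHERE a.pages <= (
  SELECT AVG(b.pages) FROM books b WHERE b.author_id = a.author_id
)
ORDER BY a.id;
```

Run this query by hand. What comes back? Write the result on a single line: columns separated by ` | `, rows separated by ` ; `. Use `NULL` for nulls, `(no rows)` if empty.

For each books row a, compute AVG(pages) over rows sharing a.author_id.
Keep row a if a.pages <= that per-group AVG.
  author_id=1: AVG(pages) = 637.857143
  author_id=5: AVG(pages) = 582.0
  author_id=10: AVG(pages) = 726.0

3 | 554 ; 15 | 497 ; 16 | 726 ; 24 | 582 ; 26 | 115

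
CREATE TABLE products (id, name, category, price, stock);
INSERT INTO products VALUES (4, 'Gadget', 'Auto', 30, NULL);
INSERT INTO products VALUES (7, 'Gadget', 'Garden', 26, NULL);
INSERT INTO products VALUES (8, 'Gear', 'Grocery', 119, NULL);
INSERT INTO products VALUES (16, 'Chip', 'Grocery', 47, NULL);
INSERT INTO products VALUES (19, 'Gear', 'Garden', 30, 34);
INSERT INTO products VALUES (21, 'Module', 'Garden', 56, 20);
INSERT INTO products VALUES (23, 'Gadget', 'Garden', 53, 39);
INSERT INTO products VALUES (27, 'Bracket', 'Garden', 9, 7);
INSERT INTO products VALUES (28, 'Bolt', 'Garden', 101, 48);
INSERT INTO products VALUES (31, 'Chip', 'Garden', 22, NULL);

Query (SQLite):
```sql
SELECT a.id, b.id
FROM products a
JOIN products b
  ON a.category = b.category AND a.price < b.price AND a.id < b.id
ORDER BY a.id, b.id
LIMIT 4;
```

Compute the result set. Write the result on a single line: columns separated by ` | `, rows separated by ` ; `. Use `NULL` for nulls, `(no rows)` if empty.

Pairs (a,b) with same category, a.price < b.price, a.id < b.id.
category groups: Auto:{4} Garden:{7,19,21,23,27,28,31} Grocery:{8,16}
Ordered by (a.id, b.id); first 4.

7 | 19 ; 7 | 21 ; 7 | 23 ; 7 | 28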